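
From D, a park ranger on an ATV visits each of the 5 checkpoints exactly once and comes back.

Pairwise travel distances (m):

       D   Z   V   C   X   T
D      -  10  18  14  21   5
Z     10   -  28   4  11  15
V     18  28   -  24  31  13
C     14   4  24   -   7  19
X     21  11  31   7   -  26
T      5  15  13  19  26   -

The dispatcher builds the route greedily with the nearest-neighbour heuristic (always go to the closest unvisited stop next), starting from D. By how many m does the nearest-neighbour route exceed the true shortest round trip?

8 m longer than the optimal tour.

From D: T=5, Z=10, C=14, V=18, X=21 → choose T (5).
From T: V=13, Z=15, C=19, X=26 → choose V (13).
From V: C=24, Z=28, X=31 → choose C (24).
From C: Z=4, X=7 → choose Z (4).
From Z: X=11 → choose X (11).
NN route D → T → V → C → Z → X → D costs 78.
Optimal: D → Z → C → X → V → T → D costs 70 (by enumerating all 60 distinct tours).
Excess = 78 − 70 = 8.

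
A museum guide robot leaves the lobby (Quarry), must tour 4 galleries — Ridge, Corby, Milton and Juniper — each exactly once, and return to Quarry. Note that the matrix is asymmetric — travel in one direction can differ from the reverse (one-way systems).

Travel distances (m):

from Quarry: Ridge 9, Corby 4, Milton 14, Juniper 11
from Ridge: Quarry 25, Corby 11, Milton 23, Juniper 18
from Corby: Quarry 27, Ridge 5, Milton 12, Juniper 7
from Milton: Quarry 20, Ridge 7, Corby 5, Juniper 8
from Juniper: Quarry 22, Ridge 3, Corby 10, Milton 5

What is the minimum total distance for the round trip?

Minimum total distance: 48 m.

Quarry - Ridge - Corby - Milton - Juniper - Quarry: 9+11+12+8+22 = 62
Quarry - Ridge - Corby - Juniper - Milton - Quarry: 9+11+7+5+20 = 52
Quarry - Ridge - Milton - Corby - Juniper - Quarry: 9+23+5+7+22 = 66
Quarry - Ridge - Milton - Juniper - Corby - Quarry: 9+23+8+10+27 = 77
Quarry - Ridge - Juniper - Corby - Milton - Quarry: 9+18+10+12+20 = 69
Quarry - Ridge - Juniper - Milton - Corby - Quarry: 9+18+5+5+27 = 64
Quarry - Corby - Ridge - Milton - Juniper - Quarry: 4+5+23+8+22 = 62
Quarry - Corby - Ridge - Juniper - Milton - Quarry: 4+5+18+5+20 = 52
Quarry - Corby - Milton - Ridge - Juniper - Quarry: 4+12+7+18+22 = 63
Quarry - Corby - Milton - Juniper - Ridge - Quarry: 4+12+8+3+25 = 52
Quarry - Corby - Juniper - Ridge - Milton - Quarry: 4+7+3+23+20 = 57
Quarry - Corby - Juniper - Milton - Ridge - Quarry: 4+7+5+7+25 = 48
Quarry - Milton - Ridge - Corby - Juniper - Quarry: 14+7+11+7+22 = 61
Quarry - Milton - Ridge - Juniper - Corby - Quarry: 14+7+18+10+27 = 76
… (10 more)
The minimum is 48.
One optimal route: Quarry → Corby → Juniper → Milton → Ridge → Quarry.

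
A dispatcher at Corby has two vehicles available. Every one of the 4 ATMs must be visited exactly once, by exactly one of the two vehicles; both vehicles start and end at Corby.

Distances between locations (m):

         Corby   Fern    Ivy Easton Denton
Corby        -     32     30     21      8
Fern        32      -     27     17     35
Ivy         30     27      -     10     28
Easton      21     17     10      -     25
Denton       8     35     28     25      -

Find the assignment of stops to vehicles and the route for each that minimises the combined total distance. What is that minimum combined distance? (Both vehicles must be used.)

Minimum combined distance: 105 m.

Try each way of splitting the stops between the two vehicles (each non-empty) and, for each split, find the best tour for each vehicle:
  {Fern} + {Ivy, Easton, Denton}: 64 + 67 = 131
  {Ivy} + {Fern, Easton, Denton}: 60 + 81 = 141
  {Fern, Ivy} + {Easton, Denton}: 89 + 54 = 143
  {Easton} + {Fern, Ivy, Denton}: 42 + 95 = 137
  {Fern, Easton} + {Ivy, Denton}: 70 + 66 = 136
  {Ivy, Easton} + {Fern, Denton}: 61 + 75 = 136
  … (7 splits in total)
  {Fern, Ivy, Easton} + {Denton}: 89 + 16 = 105  ← best
Best: vehicle 1 Corby → Fern → Easton → Ivy → Corby = 89; vehicle 2 Corby → Denton → Corby = 16; combined 105.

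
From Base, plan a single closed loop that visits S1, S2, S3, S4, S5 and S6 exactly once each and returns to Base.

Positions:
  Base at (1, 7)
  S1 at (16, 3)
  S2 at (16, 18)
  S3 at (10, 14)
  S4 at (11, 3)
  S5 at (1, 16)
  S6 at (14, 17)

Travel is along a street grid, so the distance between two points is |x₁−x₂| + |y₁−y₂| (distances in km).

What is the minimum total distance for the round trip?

Minimum total distance: 64 km.

Base→S1→S2→S3→S4→S5→S6→Base: 19+15+10+12+23+14+23 = 116
Base→S1→S2→S3→S4→S6→S5→Base: 19+15+10+12+17+14+9 = 96
Base→S1→S2→S3→S5→S4→S6→Base: 19+15+10+11+23+17+23 = 118
Base→S1→S2→S3→S5→S6→S4→Base: 19+15+10+11+14+17+14 = 100
Base→S1→S2→S3→S6→S4→S5→Base: 19+15+10+7+17+23+9 = 100
Base→S1→S2→S3→S6→S5→S4→Base: 19+15+10+7+14+23+14 = 102
Base→S1→S2→S4→S3→S5→S6→Base: 19+15+20+12+11+14+23 = 114
Base→S1→S2→S4→S3→S6→S5→Base: 19+15+20+12+7+14+9 = 96
… (352 more)
Base→S4→S1→S2→S6→S3→S5→Base: 14+5+15+3+7+11+9 = 64  ← best
The minimum is 64.
One optimal route: Base → S4 → S1 → S2 → S6 → S3 → S5 → Base (or its reverse).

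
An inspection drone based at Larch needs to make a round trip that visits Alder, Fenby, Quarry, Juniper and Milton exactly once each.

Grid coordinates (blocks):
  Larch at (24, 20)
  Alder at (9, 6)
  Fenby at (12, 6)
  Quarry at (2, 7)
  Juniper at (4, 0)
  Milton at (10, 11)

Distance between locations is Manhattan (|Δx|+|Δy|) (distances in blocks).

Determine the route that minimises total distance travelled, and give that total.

Shortest round trip = 84 blocks.

Larch→Alder→Fenby→Quarry→Juniper→Milton→Larch: 29+3+11+9+17+23 = 92
Larch→Alder→Fenby→Quarry→Milton→Juniper→Larch: 29+3+11+12+17+40 = 112
Larch→Alder→Fenby→Juniper→Quarry→Milton→Larch: 29+3+14+9+12+23 = 90
Larch→Alder→Fenby→Juniper→Milton→Quarry→Larch: 29+3+14+17+12+35 = 110
Larch→Alder→Fenby→Milton→Quarry→Juniper→Larch: 29+3+7+12+9+40 = 100
Larch→Alder→Fenby→Milton→Juniper→Quarry→Larch: 29+3+7+17+9+35 = 100
Larch→Alder→Quarry→Fenby→Juniper→Milton→Larch: 29+8+11+14+17+23 = 102
Larch→Alder→Quarry→Fenby→Milton→Juniper→Larch: 29+8+11+7+17+40 = 112
Larch→Alder→Quarry→Juniper→Fenby→Milton→Larch: 29+8+9+14+7+23 = 90
Larch→Alder→Quarry→Juniper→Milton→Fenby→Larch: 29+8+9+17+7+26 = 96
Larch→Alder→Quarry→Milton→Fenby→Juniper→Larch: 29+8+12+7+14+40 = 110
Larch→Alder→Quarry→Milton→Juniper→Fenby→Larch: 29+8+12+17+14+26 = 106
Larch→Alder→Juniper→Fenby→Quarry→Milton→Larch: 29+11+14+11+12+23 = 100
Larch→Alder→Juniper→Fenby→Milton→Quarry→Larch: 29+11+14+7+12+35 = 108
… (46 more)
Larch→Fenby→Alder→Juniper→Quarry→Milton→Larch: 26+3+11+9+12+23 = 84  ← best
The minimum is 84.
One optimal route: Larch → Fenby → Alder → Juniper → Quarry → Milton → Larch (or its reverse).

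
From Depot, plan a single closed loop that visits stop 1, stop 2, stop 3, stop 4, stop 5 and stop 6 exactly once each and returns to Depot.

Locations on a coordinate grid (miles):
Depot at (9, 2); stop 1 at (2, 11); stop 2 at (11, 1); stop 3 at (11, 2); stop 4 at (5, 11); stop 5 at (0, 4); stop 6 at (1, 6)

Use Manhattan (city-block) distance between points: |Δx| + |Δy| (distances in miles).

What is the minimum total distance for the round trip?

With 6 stops there are 6!/2 = 360 distinct round trips (a route and its reverse cost the same).
Depot-stop 1-stop 2-stop 3-stop 4-stop 5-stop 6-Depot: 16+19+1+15+12+3+12 = 78
Depot-stop 1-stop 2-stop 3-stop 4-stop 6-stop 5-Depot: 16+19+1+15+9+3+11 = 74
Depot-stop 1-stop 2-stop 3-stop 5-stop 4-stop 6-Depot: 16+19+1+13+12+9+12 = 82
Depot-stop 1-stop 2-stop 3-stop 5-stop 6-stop 4-Depot: 16+19+1+13+3+9+13 = 74
Depot-stop 1-stop 2-stop 3-stop 6-stop 4-stop 5-Depot: 16+19+1+14+9+12+11 = 82
Depot-stop 1-stop 2-stop 3-stop 6-stop 5-stop 4-Depot: 16+19+1+14+3+12+13 = 78
Depot-stop 1-stop 2-stop 4-stop 3-stop 5-stop 6-Depot: 16+19+16+15+13+3+12 = 94
Depot-stop 1-stop 2-stop 4-stop 3-stop 6-stop 5-Depot: 16+19+16+15+14+3+11 = 94
… (352 more)
Depot-stop 2-stop 3-stop 4-stop 1-stop 6-stop 5-Depot: 3+1+15+3+6+3+11 = 42  ← best
The minimum is 42.
One optimal route: Depot → stop 2 → stop 3 → stop 4 → stop 1 → stop 6 → stop 5 → Depot (or its reverse).

Minimum total distance: 42 miles.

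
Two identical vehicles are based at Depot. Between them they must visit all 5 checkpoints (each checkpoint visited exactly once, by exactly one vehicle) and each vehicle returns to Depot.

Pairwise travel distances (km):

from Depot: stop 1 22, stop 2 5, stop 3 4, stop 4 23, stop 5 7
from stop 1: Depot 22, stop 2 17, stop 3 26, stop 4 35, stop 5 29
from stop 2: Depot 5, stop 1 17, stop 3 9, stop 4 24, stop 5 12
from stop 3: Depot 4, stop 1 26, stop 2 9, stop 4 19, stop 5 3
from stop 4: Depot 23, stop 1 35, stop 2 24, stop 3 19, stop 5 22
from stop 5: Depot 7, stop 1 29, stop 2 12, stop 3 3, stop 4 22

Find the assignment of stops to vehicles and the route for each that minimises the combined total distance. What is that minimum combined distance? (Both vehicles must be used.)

94 km — the smallest possible combined total.

Try each way of splitting the stops between the two vehicles (each non-empty) and, for each split, find the best tour for each vehicle:
  {stop 1} + {stop 2, stop 3, stop 4, stop 5}: 44 + 58 = 102
  {stop 2} + {stop 1, stop 3, stop 4, stop 5}: 10 + 86 = 96
  {stop 1, stop 2} + {stop 3, stop 4, stop 5}: 44 + 52 = 96
  {stop 3} + {stop 1, stop 2, stop 4, stop 5}: 8 + 86 = 94
  {stop 1, stop 3} + {stop 2, stop 4, stop 5}: 52 + 58 = 110
  {stop 2, stop 3} + {stop 1, stop 4, stop 5}: 18 + 86 = 104
  … (15 splits in total)
Best: vehicle 1 Depot → stop 3 → Depot = 8; vehicle 2 Depot → stop 2 → stop 1 → stop 4 → stop 5 → Depot = 86; combined 94.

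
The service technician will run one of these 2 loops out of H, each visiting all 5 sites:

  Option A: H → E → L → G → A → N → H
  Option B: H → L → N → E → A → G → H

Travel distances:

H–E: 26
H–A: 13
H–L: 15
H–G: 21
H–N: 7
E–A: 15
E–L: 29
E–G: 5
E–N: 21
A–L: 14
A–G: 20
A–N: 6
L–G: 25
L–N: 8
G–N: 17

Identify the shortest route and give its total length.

Option A: 26 + 29 + 25 + 20 + 6 + 7 = 113
Option B: 15 + 8 + 21 + 15 + 20 + 21 = 100

Shortest is Option B, total 100.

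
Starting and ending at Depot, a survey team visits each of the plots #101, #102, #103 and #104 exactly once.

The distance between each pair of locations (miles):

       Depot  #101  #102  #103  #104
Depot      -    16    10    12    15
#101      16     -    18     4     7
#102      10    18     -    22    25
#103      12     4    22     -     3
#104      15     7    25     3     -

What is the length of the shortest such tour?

There are 12 distinct closed tours to check (reversals are equivalent).
Depot→#101→#102→#103→#104→Depot: 16+18+22+3+15 = 74
Depot→#101→#102→#104→#103→Depot: 16+18+25+3+12 = 74
Depot→#101→#103→#102→#104→Depot: 16+4+22+25+15 = 82
Depot→#101→#103→#104→#102→Depot: 16+4+3+25+10 = 58
Depot→#101→#104→#102→#103→Depot: 16+7+25+22+12 = 82
Depot→#101→#104→#103→#102→Depot: 16+7+3+22+10 = 58
Depot→#102→#101→#103→#104→Depot: 10+18+4+3+15 = 50
Depot→#102→#101→#104→#103→Depot: 10+18+7+3+12 = 50
Depot→#102→#103→#101→#104→Depot: 10+22+4+7+15 = 58
Depot→#102→#104→#101→#103→Depot: 10+25+7+4+12 = 58
Depot→#103→#101→#102→#104→Depot: 12+4+18+25+15 = 74
Depot→#103→#102→#101→#104→Depot: 12+22+18+7+15 = 74
The minimum is 50.
One optimal route: Depot → #102 → #101 → #103 → #104 → Depot (or its reverse).

50 miles — the shortest possible round trip.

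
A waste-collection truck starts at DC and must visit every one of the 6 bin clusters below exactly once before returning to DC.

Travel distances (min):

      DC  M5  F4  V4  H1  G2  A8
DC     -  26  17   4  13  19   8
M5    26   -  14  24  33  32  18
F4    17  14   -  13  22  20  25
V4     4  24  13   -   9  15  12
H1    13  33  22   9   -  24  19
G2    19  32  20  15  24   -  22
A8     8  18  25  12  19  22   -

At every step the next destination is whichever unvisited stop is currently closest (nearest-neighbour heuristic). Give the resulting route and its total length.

From DC: distances to unvisited — V4=4, A8=8, H1=13, F4=17, G2=19, M5=26. Nearest is V4 (4).
From V4: distances to unvisited — H1=9, A8=12, F4=13, G2=15, M5=24. Nearest is H1 (9).
From H1: distances to unvisited — A8=19, F4=22, G2=24, M5=33. Nearest is A8 (19).
From A8: distances to unvisited — M5=18, G2=22, F4=25. Nearest is M5 (18).
From M5: distances to unvisited — F4=14, G2=32. Nearest is F4 (14).
From F4: distances to unvisited — G2=20. Nearest is G2 (20).
Return G2→DC: 19.
Total = 4 + 9 + 19 + 18 + 14 + 20 + 19 = 103.

103 min along DC → V4 → H1 → A8 → M5 → F4 → G2 → DC.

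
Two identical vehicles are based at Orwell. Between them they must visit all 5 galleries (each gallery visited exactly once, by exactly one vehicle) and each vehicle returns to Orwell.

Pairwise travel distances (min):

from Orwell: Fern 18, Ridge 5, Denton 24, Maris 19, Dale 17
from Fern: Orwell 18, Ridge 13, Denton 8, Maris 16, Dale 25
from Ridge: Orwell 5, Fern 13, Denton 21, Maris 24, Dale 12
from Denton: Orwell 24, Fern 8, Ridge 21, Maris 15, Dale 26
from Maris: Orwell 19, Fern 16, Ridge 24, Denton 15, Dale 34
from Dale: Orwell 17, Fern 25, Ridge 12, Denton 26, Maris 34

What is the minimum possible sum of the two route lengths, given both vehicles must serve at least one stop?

94 min — the smallest possible combined total.

Try each way of splitting the stops between the two vehicles (each non-empty) and, for each split, find the best tour for each vehicle:
  {Fern} + {Ridge, Denton, Maris, Dale}: 36 + 77 = 113
  {Ridge} + {Fern, Denton, Maris, Dale}: 10 + 84 = 94
  {Fern, Ridge} + {Denton, Maris, Dale}: 36 + 77 = 113
  {Denton} + {Fern, Ridge, Maris, Dale}: 48 + 77 = 125
  {Fern, Denton} + {Ridge, Maris, Dale}: 50 + 70 = 120
  {Ridge, Denton} + {Fern, Maris, Dale}: 50 + 77 = 127
  … (15 splits in total)
Best: vehicle 1 Orwell → Ridge → Orwell = 10; vehicle 2 Orwell → Maris → Denton → Fern → Dale → Orwell = 84; combined 94.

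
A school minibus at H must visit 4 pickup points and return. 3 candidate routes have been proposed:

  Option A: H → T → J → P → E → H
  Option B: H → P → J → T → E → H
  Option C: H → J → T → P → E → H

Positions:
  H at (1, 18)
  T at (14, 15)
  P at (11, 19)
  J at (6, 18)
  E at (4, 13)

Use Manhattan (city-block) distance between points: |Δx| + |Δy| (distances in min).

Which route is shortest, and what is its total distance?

Option A: 16 + 11 + 6 + 13 + 8 = 54
Option B: 11 + 6 + 11 + 12 + 8 = 48
Option C: 5 + 11 + 7 + 13 + 8 = 44

44 min — Option C is the shortest.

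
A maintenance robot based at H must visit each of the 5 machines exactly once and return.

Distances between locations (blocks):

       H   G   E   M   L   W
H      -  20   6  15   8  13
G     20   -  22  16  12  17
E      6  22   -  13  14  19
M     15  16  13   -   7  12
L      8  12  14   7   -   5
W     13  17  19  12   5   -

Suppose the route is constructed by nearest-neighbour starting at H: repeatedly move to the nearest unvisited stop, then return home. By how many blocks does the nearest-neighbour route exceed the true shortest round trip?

H: E=6, L=8, W=13, M=15, G=20 ⇒ E
E: M=13, L=14, W=19, G=22 ⇒ M
M: L=7, W=12, G=16 ⇒ L
L: W=5, G=12 ⇒ W
W: G=17 ⇒ G
NN route H → E → M → L → W → G → H costs 68.
Optimal: H → E → M → G → L → W → H costs 65 (by enumerating all 60 distinct tours).
Excess = 68 − 65 = 3.

Excess over optimum: 3 blocks.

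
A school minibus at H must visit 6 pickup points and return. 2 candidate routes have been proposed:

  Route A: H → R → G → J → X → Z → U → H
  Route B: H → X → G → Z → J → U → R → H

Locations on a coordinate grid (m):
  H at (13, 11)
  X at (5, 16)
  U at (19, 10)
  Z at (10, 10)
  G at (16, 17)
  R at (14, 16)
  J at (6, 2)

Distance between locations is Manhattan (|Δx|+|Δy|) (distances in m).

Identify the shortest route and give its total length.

Route A: 6 + 3 + 25 + 15 + 11 + 9 + 7 = 76
Route B: 13 + 12 + 13 + 12 + 21 + 11 + 6 = 88

76 m — Route A is the shortest.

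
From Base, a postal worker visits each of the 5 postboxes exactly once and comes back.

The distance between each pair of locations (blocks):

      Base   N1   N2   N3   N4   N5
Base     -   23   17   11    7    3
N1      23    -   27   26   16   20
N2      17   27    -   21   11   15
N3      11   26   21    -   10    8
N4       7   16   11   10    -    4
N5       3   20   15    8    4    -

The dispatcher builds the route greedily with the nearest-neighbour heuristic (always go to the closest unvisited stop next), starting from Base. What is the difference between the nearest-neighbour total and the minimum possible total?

From Base: N5=3, N4=7, N3=11, N2=17, N1=23 → choose N5 (3).
From N5: N4=4, N3=8, N2=15, N1=20 → choose N4 (4).
From N4: N3=10, N2=11, N1=16 → choose N3 (10).
From N3: N2=21, N1=26 → choose N2 (21).
From N2: N1=27 → choose N1 (27).
NN route Base → N5 → N4 → N3 → N2 → N1 → Base costs 88.
Optimal: Base → N2 → N1 → N4 → N3 → N5 → Base costs 81 (by enumerating all 60 distinct tours).
Excess = 88 − 81 = 7.

Excess over optimum: 7 blocks.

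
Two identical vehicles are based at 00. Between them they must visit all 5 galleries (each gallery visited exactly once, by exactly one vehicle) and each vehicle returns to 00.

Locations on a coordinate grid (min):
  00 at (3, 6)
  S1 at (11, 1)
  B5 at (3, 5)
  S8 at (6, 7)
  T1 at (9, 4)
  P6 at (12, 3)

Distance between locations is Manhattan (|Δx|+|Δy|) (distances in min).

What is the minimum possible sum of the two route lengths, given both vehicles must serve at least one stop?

Minimum combined distance: 32 min.

Check every non-empty split of the stops between the two vehicles; for each half take its own optimal tour:
  {S1} + {B5, S8, T1, P6}: 26 + 26 = 52
  {B5} + {S1, S8, T1, P6}: 2 + 30 = 32
  {S1, B5} + {S8, T1, P6}: 26 + 26 = 52
  {S8} + {S1, B5, T1, P6}: 8 + 28 = 36
  {S1, S8} + {B5, T1, P6}: 28 + 24 = 52
  {B5, S8} + {S1, T1, P6}: 10 + 28 = 38
  … (15 splits in total)
Best: vehicle 1 00 → B5 → 00 = 2; vehicle 2 00 → S1 → P6 → T1 → S8 → 00 = 30; combined 32.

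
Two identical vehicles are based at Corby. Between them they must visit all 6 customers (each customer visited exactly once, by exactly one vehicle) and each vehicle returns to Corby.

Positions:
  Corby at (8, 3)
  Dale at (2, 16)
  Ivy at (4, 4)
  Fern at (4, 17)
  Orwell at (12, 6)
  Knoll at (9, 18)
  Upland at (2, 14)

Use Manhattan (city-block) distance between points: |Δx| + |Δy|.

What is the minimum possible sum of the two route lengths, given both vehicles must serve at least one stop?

Try each way of splitting the stops between the two vehicles (each non-empty) and, for each split, find the best tour for each vehicle:
  {Dale} + {Ivy, Fern, Orwell, Knoll, Upland}: 38 + 50 = 88
  {Ivy} + {Dale, Fern, Orwell, Knoll, Upland}: 10 + 50 = 60
  {Dale, Ivy} + {Fern, Orwell, Knoll, Upland}: 38 + 50 = 88
  {Fern} + {Dale, Ivy, Orwell, Knoll, Upland}: 36 + 50 = 86
  {Dale, Fern} + {Ivy, Orwell, Knoll, Upland}: 40 + 50 = 90
  {Ivy, Fern} + {Dale, Orwell, Knoll, Upland}: 36 + 50 = 86
  … (31 splits in total)
  {Orwell} + {Dale, Ivy, Fern, Knoll, Upland}: 14 + 44 = 58  ← best
Best: vehicle 1 Corby → Orwell → Corby = 14; vehicle 2 Corby → Ivy → Upland → Dale → Fern → Knoll → Corby = 44; combined 58.

Minimum combined distance: 58.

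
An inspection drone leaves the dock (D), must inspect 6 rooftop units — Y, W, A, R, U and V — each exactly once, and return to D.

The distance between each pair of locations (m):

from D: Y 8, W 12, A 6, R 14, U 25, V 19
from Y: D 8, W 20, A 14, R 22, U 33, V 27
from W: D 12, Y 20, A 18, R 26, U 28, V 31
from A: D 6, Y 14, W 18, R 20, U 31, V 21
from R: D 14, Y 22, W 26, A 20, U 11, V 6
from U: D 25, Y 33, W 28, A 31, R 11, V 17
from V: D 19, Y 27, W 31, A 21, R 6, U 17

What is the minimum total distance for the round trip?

With 6 stops there are 6!/2 = 360 distinct round trips (a route and its reverse cost the same).
D→Y→W→A→R→U→V→D: 8+20+18+20+11+17+19 = 113
D→Y→W→A→R→V→U→D: 8+20+18+20+6+17+25 = 114
D→Y→W→A→U→R→V→D: 8+20+18+31+11+6+19 = 113
D→Y→W→A→U→V→R→D: 8+20+18+31+17+6+14 = 114
D→Y→W→A→V→R→U→D: 8+20+18+21+6+11+25 = 109
D→Y→W→A→V→U→R→D: 8+20+18+21+17+11+14 = 109
D→Y→W→R→A→U→V→D: 8+20+26+20+31+17+19 = 141
D→Y→W→R→A→V→U→D: 8+20+26+20+21+17+25 = 137
… (352 more)
D→Y→W→U→R→V→A→D: 8+20+28+11+6+21+6 = 100  ← best
The minimum is 100.
One optimal route: D → Y → W → U → R → V → A → D (or its reverse).

100 m — the shortest possible round trip.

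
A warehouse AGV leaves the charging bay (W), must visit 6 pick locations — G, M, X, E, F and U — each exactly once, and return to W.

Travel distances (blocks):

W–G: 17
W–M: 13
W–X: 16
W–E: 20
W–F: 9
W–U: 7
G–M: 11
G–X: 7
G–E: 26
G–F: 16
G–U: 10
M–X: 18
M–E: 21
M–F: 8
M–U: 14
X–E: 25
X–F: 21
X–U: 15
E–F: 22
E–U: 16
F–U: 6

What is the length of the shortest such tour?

With 6 stops there are 6!/2 = 360 distinct round trips (a route and its reverse cost the same).
W - G - M - X - E - F - U - W: 17+11+18+25+22+6+7 = 106
W - G - M - X - E - U - F - W: 17+11+18+25+16+6+9 = 102
W - G - M - X - F - E - U - W: 17+11+18+21+22+16+7 = 112
W - G - M - X - F - U - E - W: 17+11+18+21+6+16+20 = 109
W - G - M - X - U - E - F - W: 17+11+18+15+16+22+9 = 108
W - G - M - X - U - F - E - W: 17+11+18+15+6+22+20 = 109
W - G - M - E - X - F - U - W: 17+11+21+25+21+6+7 = 108
W - G - M - E - X - U - F - W: 17+11+21+25+15+6+9 = 104
… (352 more)
W - F - M - G - X - E - U - W: 9+8+11+7+25+16+7 = 83  ← best
The minimum is 83.
One optimal route: W → F → M → G → X → E → U → W (or its reverse).

Minimum total distance: 83 blocks.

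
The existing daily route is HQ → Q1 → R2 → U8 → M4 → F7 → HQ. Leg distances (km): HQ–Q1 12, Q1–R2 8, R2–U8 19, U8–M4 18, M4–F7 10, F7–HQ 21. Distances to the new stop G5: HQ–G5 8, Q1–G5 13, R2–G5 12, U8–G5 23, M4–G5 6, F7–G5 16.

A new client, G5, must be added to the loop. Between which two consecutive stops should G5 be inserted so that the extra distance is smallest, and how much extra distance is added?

+3 km — insert G5 between F7 and HQ.

Insertion cost between consecutive stops i–j is d(i,G5) + d(G5,j) − d(i,j):
  between HQ and Q1: 8 + 13 − 12 = 9
  between Q1 and R2: 13 + 12 − 8 = 17
  between R2 and U8: 12 + 23 − 19 = 16
  between U8 and M4: 23 + 6 − 18 = 11
  between M4 and F7: 6 + 16 − 10 = 12
  between F7 and HQ: 16 + 8 − 21 = 3
Cheapest insertion is between F7 and HQ, adding 3.
New total = 88 + 3 = 91.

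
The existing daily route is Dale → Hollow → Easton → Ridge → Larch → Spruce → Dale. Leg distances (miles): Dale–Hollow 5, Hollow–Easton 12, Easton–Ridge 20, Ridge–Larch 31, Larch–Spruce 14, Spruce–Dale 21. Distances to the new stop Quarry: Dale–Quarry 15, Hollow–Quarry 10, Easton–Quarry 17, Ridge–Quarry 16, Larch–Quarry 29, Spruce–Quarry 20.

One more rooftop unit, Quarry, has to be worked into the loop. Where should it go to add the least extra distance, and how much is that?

Minimum extra distance: 13 miles, inserting Quarry between Easton and Ridge.

Insertion cost between consecutive stops i–j is d(i,Quarry) + d(Quarry,j) − d(i,j):
  between Dale and Hollow: 15 + 10 − 5 = 20
  between Hollow and Easton: 10 + 17 − 12 = 15
  between Easton and Ridge: 17 + 16 − 20 = 13
  between Ridge and Larch: 16 + 29 − 31 = 14
  between Larch and Spruce: 29 + 20 − 14 = 35
  between Spruce and Dale: 20 + 15 − 21 = 14
Cheapest insertion is between Easton and Ridge, adding 13.
New total = 103 + 13 = 116.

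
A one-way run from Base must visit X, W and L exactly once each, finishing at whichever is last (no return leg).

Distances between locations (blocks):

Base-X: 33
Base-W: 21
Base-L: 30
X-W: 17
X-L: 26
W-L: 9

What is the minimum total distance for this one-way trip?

There are 3! = 6 possible orderings.
Base→X→W→L: 33+17+9 = 59
Base→X→L→W: 33+26+9 = 68
Base→W→X→L: 21+17+26 = 64
Base→W→L→X: 21+9+26 = 56
Base→L→X→W: 30+26+17 = 73
Base→L→W→X: 30+9+17 = 56
The minimum is 56.
One shortest path: Base → W → L → X.

Shortest open route: 56 blocks.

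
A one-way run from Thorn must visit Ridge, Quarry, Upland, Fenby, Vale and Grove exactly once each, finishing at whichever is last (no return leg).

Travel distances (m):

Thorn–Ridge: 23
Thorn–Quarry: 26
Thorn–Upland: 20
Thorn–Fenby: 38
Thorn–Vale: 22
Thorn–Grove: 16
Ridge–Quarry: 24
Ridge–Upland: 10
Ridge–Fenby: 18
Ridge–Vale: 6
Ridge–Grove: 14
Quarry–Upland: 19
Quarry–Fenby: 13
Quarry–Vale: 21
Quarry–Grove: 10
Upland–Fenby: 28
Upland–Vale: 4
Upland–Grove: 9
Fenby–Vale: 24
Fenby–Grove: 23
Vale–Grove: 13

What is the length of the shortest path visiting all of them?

There are 6! = 720 possible orderings.
Thorn - Ridge - Quarry - Upland - Fenby - Vale - Grove: 23+24+19+28+24+13 = 131
Thorn - Ridge - Quarry - Upland - Fenby - Grove - Vale: 23+24+19+28+23+13 = 130
Thorn - Ridge - Quarry - Upland - Vale - Fenby - Grove: 23+24+19+4+24+23 = 117
Thorn - Ridge - Quarry - Upland - Vale - Grove - Fenby: 23+24+19+4+13+23 = 106
Thorn - Ridge - Quarry - Upland - Grove - Fenby - Vale: 23+24+19+9+23+24 = 122
Thorn - Ridge - Quarry - Upland - Grove - Vale - Fenby: 23+24+19+9+13+24 = 112
Thorn - Ridge - Quarry - Fenby - Upland - Vale - Grove: 23+24+13+28+4+13 = 105
Thorn - Ridge - Quarry - Fenby - Upland - Grove - Vale: 23+24+13+28+9+13 = 110
… (712 more)
Thorn - Ridge - Vale - Upland - Grove - Quarry - Fenby: 23+6+4+9+10+13 = 65  ← best
The minimum is 65.
One shortest path: Thorn → Ridge → Vale → Upland → Grove → Quarry → Fenby.

65 m — the minimum one-way total.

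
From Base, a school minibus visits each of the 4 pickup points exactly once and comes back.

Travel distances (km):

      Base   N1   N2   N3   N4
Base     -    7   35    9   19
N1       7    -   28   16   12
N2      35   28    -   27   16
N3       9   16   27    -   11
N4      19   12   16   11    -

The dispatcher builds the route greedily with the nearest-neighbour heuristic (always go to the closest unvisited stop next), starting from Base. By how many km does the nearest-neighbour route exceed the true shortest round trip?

The nearest-neighbour route is 21 km longer than optimal.

From Base: N1=7, N3=9, N4=19, N2=35 → choose N1 (7).
From N1: N4=12, N3=16, N2=28 → choose N4 (12).
From N4: N3=11, N2=16 → choose N3 (11).
From N3: N2=27 → choose N2 (27).
NN route Base → N1 → N4 → N3 → N2 → Base costs 92.
Optimal: Base → N1 → N2 → N4 → N3 → Base costs 71 (by enumerating all 12 distinct tours).
Excess = 92 − 71 = 21.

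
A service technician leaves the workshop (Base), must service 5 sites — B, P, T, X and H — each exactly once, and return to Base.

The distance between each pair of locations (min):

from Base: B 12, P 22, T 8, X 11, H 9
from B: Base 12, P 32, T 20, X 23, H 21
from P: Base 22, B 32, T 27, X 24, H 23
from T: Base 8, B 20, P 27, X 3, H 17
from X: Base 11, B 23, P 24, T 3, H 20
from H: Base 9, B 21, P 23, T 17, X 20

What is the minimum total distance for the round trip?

Minimum total distance: 91 min.

There are 60 distinct closed tours to check (reversals are equivalent).
Base - B - P - T - X - H - Base: 12+32+27+3+20+9 = 103
Base - B - P - T - H - X - Base: 12+32+27+17+20+11 = 119
Base - B - P - X - T - H - Base: 12+32+24+3+17+9 = 97
Base - B - P - X - H - T - Base: 12+32+24+20+17+8 = 113
Base - B - P - H - T - X - Base: 12+32+23+17+3+11 = 98
Base - B - P - H - X - T - Base: 12+32+23+20+3+8 = 98
Base - B - T - P - X - H - Base: 12+20+27+24+20+9 = 112
Base - B - T - P - H - X - Base: 12+20+27+23+20+11 = 113
Base - B - T - X - P - H - Base: 12+20+3+24+23+9 = 91
Base - B - T - X - H - P - Base: 12+20+3+20+23+22 = 100
Base - B - T - H - P - X - Base: 12+20+17+23+24+11 = 107
Base - B - T - H - X - P - Base: 12+20+17+20+24+22 = 115
Base - B - X - P - T - H - Base: 12+23+24+27+17+9 = 112
Base - B - X - P - H - T - Base: 12+23+24+23+17+8 = 107
… (46 more)
The minimum is 91.
One optimal route: Base → B → T → X → P → H → Base (or its reverse).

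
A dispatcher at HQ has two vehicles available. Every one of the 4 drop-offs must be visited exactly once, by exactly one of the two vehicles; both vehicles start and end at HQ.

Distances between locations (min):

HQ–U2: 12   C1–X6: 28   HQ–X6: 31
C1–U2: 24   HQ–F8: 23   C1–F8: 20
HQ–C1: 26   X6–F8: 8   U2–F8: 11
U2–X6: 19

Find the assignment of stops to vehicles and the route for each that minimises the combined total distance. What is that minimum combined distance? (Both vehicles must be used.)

Try each way of splitting the stops between the two vehicles (each non-empty) and, for each split, find the best tour for each vehicle:
  {C1} + {U2, X6, F8}: 52 + 62 = 114
  {U2} + {C1, X6, F8}: 24 + 85 = 109
  {C1, U2} + {X6, F8}: 62 + 62 = 124
  {X6} + {C1, U2, F8}: 62 + 69 = 131
  {C1, X6} + {U2, F8}: 85 + 46 = 131
  {U2, X6} + {C1, F8}: 62 + 69 = 131
  … (7 splits in total)
Best: vehicle 1 HQ → U2 → HQ = 24; vehicle 2 HQ → C1 → X6 → F8 → HQ = 85; combined 109.

Minimum combined distance: 109 min.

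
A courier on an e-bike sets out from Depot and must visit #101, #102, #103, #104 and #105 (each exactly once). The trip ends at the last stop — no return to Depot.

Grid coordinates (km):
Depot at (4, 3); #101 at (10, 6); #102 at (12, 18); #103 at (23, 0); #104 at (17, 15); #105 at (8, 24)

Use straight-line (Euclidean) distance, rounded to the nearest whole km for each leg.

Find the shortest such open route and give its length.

There are 5! = 120 possible orderings.
Depot - #101 - #102 - #103 - #104 - #105: 7+12+21+16+13 = 69
Depot - #101 - #102 - #103 - #105 - #104: 7+12+21+28+13 = 81
Depot - #101 - #102 - #104 - #103 - #105: 7+12+6+16+28 = 69
Depot - #101 - #102 - #104 - #105 - #103: 7+12+6+13+28 = 66
Depot - #101 - #102 - #105 - #103 - #104: 7+12+7+28+16 = 70
Depot - #101 - #102 - #105 - #104 - #103: 7+12+7+13+16 = 55
Depot - #101 - #103 - #102 - #104 - #105: 7+14+21+6+13 = 61
Depot - #101 - #103 - #102 - #105 - #104: 7+14+21+7+13 = 62
Depot - #101 - #103 - #104 - #102 - #105: 7+14+16+6+7 = 50
Depot - #101 - #103 - #104 - #105 - #102: 7+14+16+13+7 = 57
Depot - #101 - #103 - #105 - #102 - #104: 7+14+28+7+6 = 62
Depot - #101 - #103 - #105 - #104 - #102: 7+14+28+13+6 = 68
Depot - #101 - #104 - #102 - #103 - #105: 7+11+6+21+28 = 73
Depot - #101 - #104 - #102 - #105 - #103: 7+11+6+7+28 = 59
… (106 more)
The minimum is 50.
One shortest path: Depot → #101 → #103 → #104 → #102 → #105.

Shortest open route: 50 km.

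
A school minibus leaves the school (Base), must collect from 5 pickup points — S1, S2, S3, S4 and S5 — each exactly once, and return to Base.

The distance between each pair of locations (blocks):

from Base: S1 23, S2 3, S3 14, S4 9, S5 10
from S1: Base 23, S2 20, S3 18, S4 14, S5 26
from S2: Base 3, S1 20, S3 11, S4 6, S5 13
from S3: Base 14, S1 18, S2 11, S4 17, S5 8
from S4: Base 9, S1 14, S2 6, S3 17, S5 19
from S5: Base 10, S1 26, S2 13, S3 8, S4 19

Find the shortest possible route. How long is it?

There are 60 distinct closed tours to check (reversals are equivalent).
Base-S1-S2-S3-S4-S5-Base: 23+20+11+17+19+10 = 100
Base-S1-S2-S3-S5-S4-Base: 23+20+11+8+19+9 = 90
Base-S1-S2-S4-S3-S5-Base: 23+20+6+17+8+10 = 84
Base-S1-S2-S4-S5-S3-Base: 23+20+6+19+8+14 = 90
Base-S1-S2-S5-S3-S4-Base: 23+20+13+8+17+9 = 90
Base-S1-S2-S5-S4-S3-Base: 23+20+13+19+17+14 = 106
Base-S1-S3-S2-S4-S5-Base: 23+18+11+6+19+10 = 87
Base-S1-S3-S2-S5-S4-Base: 23+18+11+13+19+9 = 93
Base-S1-S3-S4-S2-S5-Base: 23+18+17+6+13+10 = 87
Base-S1-S3-S4-S5-S2-Base: 23+18+17+19+13+3 = 93
Base-S1-S3-S5-S2-S4-Base: 23+18+8+13+6+9 = 77
Base-S1-S3-S5-S4-S2-Base: 23+18+8+19+6+3 = 77
Base-S1-S4-S2-S3-S5-Base: 23+14+6+11+8+10 = 72
Base-S1-S4-S2-S5-S3-Base: 23+14+6+13+8+14 = 78
… (46 more)
Base-S2-S4-S1-S3-S5-Base: 3+6+14+18+8+10 = 59  ← best
The minimum is 59.
One optimal route: Base → S2 → S4 → S1 → S3 → S5 → Base (or its reverse).

Minimum total distance: 59 blocks.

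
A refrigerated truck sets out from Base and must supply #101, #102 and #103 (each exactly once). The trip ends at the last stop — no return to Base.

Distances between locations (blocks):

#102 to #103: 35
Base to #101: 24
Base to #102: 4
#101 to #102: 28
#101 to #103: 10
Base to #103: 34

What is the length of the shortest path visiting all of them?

Shortest open route: 42 blocks.

There are 3! = 6 possible orderings.
Base → #101 → #102 → #103: 24+28+35 = 87
Base → #101 → #103 → #102: 24+10+35 = 69
Base → #102 → #101 → #103: 4+28+10 = 42
Base → #102 → #103 → #101: 4+35+10 = 49
Base → #103 → #101 → #102: 34+10+28 = 72
Base → #103 → #102 → #101: 34+35+28 = 97
The minimum is 42.
One shortest path: Base → #102 → #101 → #103.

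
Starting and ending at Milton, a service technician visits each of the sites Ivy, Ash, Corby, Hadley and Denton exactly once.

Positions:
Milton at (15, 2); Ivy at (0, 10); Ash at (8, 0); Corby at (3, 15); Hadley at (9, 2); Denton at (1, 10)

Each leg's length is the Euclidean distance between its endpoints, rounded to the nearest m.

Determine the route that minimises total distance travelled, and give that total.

Milton-Ivy-Ash-Corby-Hadley-Denton-Milton: 17+13+16+14+11+16 = 87
Milton-Ivy-Ash-Corby-Denton-Hadley-Milton: 17+13+16+5+11+6 = 68
Milton-Ivy-Ash-Hadley-Corby-Denton-Milton: 17+13+2+14+5+16 = 67
Milton-Ivy-Ash-Hadley-Denton-Corby-Milton: 17+13+2+11+5+18 = 66
Milton-Ivy-Ash-Denton-Corby-Hadley-Milton: 17+13+12+5+14+6 = 67
Milton-Ivy-Ash-Denton-Hadley-Corby-Milton: 17+13+12+11+14+18 = 85
Milton-Ivy-Corby-Ash-Hadley-Denton-Milton: 17+6+16+2+11+16 = 68
Milton-Ivy-Corby-Ash-Denton-Hadley-Milton: 17+6+16+12+11+6 = 68
Milton-Ivy-Corby-Hadley-Ash-Denton-Milton: 17+6+14+2+12+16 = 67
Milton-Ivy-Corby-Hadley-Denton-Ash-Milton: 17+6+14+11+12+7 = 67
Milton-Ivy-Corby-Denton-Ash-Hadley-Milton: 17+6+5+12+2+6 = 48
Milton-Ivy-Corby-Denton-Hadley-Ash-Milton: 17+6+5+11+2+7 = 48
Milton-Ivy-Hadley-Ash-Corby-Denton-Milton: 17+12+2+16+5+16 = 68
Milton-Ivy-Hadley-Ash-Denton-Corby-Milton: 17+12+2+12+5+18 = 66
… (46 more)
Milton-Ash-Hadley-Ivy-Denton-Corby-Milton: 7+2+12+1+5+18 = 45  ← best
The minimum is 45.
One optimal route: Milton → Ash → Hadley → Ivy → Denton → Corby → Milton (or its reverse).

Minimum total distance: 45 m.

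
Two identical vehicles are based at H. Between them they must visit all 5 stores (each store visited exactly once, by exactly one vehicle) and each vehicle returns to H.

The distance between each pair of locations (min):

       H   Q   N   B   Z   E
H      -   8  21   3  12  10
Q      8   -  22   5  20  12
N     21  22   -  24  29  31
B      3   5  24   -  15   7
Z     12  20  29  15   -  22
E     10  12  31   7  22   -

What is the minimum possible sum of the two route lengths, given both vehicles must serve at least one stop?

Minimum combined distance: 89 min.

Try each way of splitting the stops between the two vehicles (each non-empty) and, for each split, find the best tour for each vehicle:
  {Q} + {N, B, Z, E}: 16 + 82 = 98
  {N} + {Q, B, Z, E}: 42 + 54 = 96
  {Q, N} + {B, Z, E}: 51 + 44 = 95
  {B} + {Q, N, Z, E}: 6 + 85 = 91
  {Q, B} + {N, Z, E}: 16 + 82 = 98
  {N, B} + {Q, Z, E}: 48 + 54 = 102
  … (15 splits in total)
  {Z} + {Q, N, B, E}: 24 + 65 = 89  ← best
Best: vehicle 1 H → Z → H = 24; vehicle 2 H → N → Q → B → E → H = 65; combined 89.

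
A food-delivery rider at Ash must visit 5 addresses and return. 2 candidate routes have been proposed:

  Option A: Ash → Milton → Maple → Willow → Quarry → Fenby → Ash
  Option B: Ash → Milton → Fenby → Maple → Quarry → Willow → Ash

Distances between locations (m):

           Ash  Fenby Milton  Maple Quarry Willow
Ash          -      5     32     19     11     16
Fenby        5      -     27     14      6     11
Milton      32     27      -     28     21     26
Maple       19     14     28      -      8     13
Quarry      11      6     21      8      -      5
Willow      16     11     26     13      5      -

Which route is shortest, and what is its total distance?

89 m — Option A is the shortest.

Option A: 32 + 28 + 13 + 5 + 6 + 5 = 89
Option B: 32 + 27 + 14 + 8 + 5 + 16 = 102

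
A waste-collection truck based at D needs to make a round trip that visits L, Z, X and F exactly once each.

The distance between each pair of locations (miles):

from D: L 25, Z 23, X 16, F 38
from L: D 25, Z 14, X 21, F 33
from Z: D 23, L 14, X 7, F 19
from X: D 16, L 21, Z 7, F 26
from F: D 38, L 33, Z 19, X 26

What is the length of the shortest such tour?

There are 12 distinct closed tours to check (reversals are equivalent).
D → L → Z → X → F → D: 25+14+7+26+38 = 110
D → L → Z → F → X → D: 25+14+19+26+16 = 100
D → L → X → Z → F → D: 25+21+7+19+38 = 110
D → L → X → F → Z → D: 25+21+26+19+23 = 114
D → L → F → Z → X → D: 25+33+19+7+16 = 100
D → L → F → X → Z → D: 25+33+26+7+23 = 114
D → Z → L → X → F → D: 23+14+21+26+38 = 122
D → Z → L → F → X → D: 23+14+33+26+16 = 112
D → Z → X → L → F → D: 23+7+21+33+38 = 122
D → Z → F → L → X → D: 23+19+33+21+16 = 112
D → X → L → Z → F → D: 16+21+14+19+38 = 108
D → X → Z → L → F → D: 16+7+14+33+38 = 108
The minimum is 100.
One optimal route: D → L → Z → F → X → D (or its reverse).

Minimum total distance: 100 miles.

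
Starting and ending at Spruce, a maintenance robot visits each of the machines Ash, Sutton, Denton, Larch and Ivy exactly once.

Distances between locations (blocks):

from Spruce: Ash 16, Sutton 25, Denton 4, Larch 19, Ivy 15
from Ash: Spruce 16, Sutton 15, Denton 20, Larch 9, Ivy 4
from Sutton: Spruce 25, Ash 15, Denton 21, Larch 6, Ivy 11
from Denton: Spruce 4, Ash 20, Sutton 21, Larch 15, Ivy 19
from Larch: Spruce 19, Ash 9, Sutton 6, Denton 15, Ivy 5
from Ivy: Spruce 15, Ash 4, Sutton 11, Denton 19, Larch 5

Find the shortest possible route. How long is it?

Spruce → Ash → Sutton → Denton → Larch → Ivy → Spruce: 16+15+21+15+5+15 = 87
Spruce → Ash → Sutton → Denton → Ivy → Larch → Spruce: 16+15+21+19+5+19 = 95
Spruce → Ash → Sutton → Larch → Denton → Ivy → Spruce: 16+15+6+15+19+15 = 86
Spruce → Ash → Sutton → Larch → Ivy → Denton → Spruce: 16+15+6+5+19+4 = 65
Spruce → Ash → Sutton → Ivy → Denton → Larch → Spruce: 16+15+11+19+15+19 = 95
Spruce → Ash → Sutton → Ivy → Larch → Denton → Spruce: 16+15+11+5+15+4 = 66
Spruce → Ash → Denton → Sutton → Larch → Ivy → Spruce: 16+20+21+6+5+15 = 83
Spruce → Ash → Denton → Sutton → Ivy → Larch → Spruce: 16+20+21+11+5+19 = 92
Spruce → Ash → Denton → Larch → Sutton → Ivy → Spruce: 16+20+15+6+11+15 = 83
Spruce → Ash → Denton → Larch → Ivy → Sutton → Spruce: 16+20+15+5+11+25 = 92
Spruce → Ash → Denton → Ivy → Sutton → Larch → Spruce: 16+20+19+11+6+19 = 91
Spruce → Ash → Denton → Ivy → Larch → Sutton → Spruce: 16+20+19+5+6+25 = 91
Spruce → Ash → Larch → Sutton → Denton → Ivy → Spruce: 16+9+6+21+19+15 = 86
Spruce → Ash → Larch → Sutton → Ivy → Denton → Spruce: 16+9+6+11+19+4 = 65
… (46 more)
Spruce → Ash → Ivy → Sutton → Larch → Denton → Spruce: 16+4+11+6+15+4 = 56  ← best
The minimum is 56.
One optimal route: Spruce → Ash → Ivy → Sutton → Larch → Denton → Spruce (or its reverse).

56 blocks — the shortest possible round trip.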